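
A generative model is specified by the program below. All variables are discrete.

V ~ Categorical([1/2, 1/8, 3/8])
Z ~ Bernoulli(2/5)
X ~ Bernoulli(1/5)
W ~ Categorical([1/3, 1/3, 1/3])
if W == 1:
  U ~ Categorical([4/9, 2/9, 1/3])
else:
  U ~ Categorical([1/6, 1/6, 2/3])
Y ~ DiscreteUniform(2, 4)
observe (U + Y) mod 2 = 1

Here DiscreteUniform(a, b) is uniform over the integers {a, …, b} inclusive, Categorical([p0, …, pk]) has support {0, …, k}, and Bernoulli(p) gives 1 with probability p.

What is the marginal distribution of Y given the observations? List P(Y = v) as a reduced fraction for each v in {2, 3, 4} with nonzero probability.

Enumerate traces; 144 have nonzero weight after conditioning:
  (V=0, Z=0, X=0, W=0, U=0, Y=3) weight 1/225
  (V=0, Z=0, X=0, W=0, U=1, Y=2) weight 1/225
  (V=0, Z=0, X=0, W=0, U=1, Y=4) weight 1/225
  (V=0, Z=0, X=0, W=0, U=2, Y=3) weight 4/225
  (V=0, Z=0, X=0, W=1, U=0, Y=3) weight 8/675
  (V=0, Z=0, X=0, W=1, U=1, Y=2) weight 4/675
  (V=0, Z=0, X=0, W=1, U=1, Y=4) weight 4/675
  (V=0, Z=0, X=0, W=1, U=2, Y=3) weight 2/225
  … 136 more
Group by Y:
  weight(Y=2) = 5/81
  weight(Y=3) = 22/81
  weight(Y=4) = 5/81
Total weight = 5/81 + 22/81 + 5/81 = 32/81
P(Y=2 | obs) = 5/81 / 32/81 = 5/32
P(Y=3 | obs) = 22/81 / 32/81 = 11/16
P(Y=4 | obs) = 5/81 / 32/81 = 5/32

P(Y=2) = 5/32, P(Y=3) = 11/16, P(Y=4) = 5/32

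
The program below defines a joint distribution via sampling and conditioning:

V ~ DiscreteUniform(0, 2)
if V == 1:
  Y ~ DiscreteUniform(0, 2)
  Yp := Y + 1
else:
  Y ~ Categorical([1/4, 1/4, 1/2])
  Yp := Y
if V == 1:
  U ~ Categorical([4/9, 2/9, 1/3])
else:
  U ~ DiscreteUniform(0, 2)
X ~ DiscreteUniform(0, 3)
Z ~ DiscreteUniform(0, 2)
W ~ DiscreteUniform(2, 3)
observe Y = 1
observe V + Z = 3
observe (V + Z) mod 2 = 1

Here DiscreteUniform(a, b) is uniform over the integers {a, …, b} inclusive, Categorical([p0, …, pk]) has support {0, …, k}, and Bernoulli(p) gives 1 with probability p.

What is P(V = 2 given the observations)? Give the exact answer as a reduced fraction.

Enumerate traces; 48 have nonzero weight after conditioning:
  (V=1, Y=1, U=0, X=0, Z=2, W=2) weight 1/486
  (V=1, Y=1, U=0, X=0, Z=2, W=3) weight 1/486
  (V=1, Y=1, U=0, X=1, Z=2, W=2) weight 1/486
  (V=1, Y=1, U=0, X=1, Z=2, W=3) weight 1/486
  (V=1, Y=1, U=0, X=2, Z=2, W=2) weight 1/486
  (V=1, Y=1, U=0, X=2, Z=2, W=3) weight 1/486
  (V=1, Y=1, U=0, X=3, Z=2, W=2) weight 1/486
  (V=1, Y=1, U=0, X=3, Z=2, W=3) weight 1/486
  (V=2, Y=1, U=0, X=0, Z=1, W=2) weight 1/864
  … 39 more
Group by V:
  weight(V=1) = 1/27
  weight(V=2) = 1/36
Total weight = 1/27 + 1/36 = 7/108
P(V=1 | obs) = 1/27 / 7/108 = 4/7
P(V=2 | obs) = 1/36 / 7/108 = 3/7

P(V = 2 | obs) = 3/7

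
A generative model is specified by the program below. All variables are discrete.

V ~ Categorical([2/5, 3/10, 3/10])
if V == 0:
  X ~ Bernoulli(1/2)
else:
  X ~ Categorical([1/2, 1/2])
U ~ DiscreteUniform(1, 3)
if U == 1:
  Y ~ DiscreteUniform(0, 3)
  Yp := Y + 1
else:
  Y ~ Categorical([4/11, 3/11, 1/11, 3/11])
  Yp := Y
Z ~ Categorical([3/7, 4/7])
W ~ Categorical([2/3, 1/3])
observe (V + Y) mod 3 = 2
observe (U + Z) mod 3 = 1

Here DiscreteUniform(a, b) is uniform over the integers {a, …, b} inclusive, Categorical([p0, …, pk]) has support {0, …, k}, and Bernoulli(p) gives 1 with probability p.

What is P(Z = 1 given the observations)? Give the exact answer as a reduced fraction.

Enumerate traces; 32 have nonzero weight after conditioning:
  (V=0, X=0, U=1, Y=2, Z=0, W=0) weight 1/210
  (V=0, X=0, U=1, Y=2, Z=0, W=1) weight 1/420
  (V=0, X=0, U=3, Y=2, Z=1, W=0) weight 8/3465
  (V=0, X=0, U=3, Y=2, Z=1, W=1) weight 4/3465
  (V=0, X=1, U=1, Y=2, Z=0, W=0) weight 1/210
  (V=0, X=1, U=1, Y=2, Z=0, W=1) weight 1/420
  (V=0, X=1, U=3, Y=2, Z=1, W=0) weight 8/3465
  (V=0, X=1, U=3, Y=2, Z=1, W=1) weight 4/3465
  … 24 more
Group by Z:
  weight(Z=0) = 13/280
  weight(Z=1) = 68/1155
Total weight = 13/280 + 68/1155 = 139/1320
P(Z=0 | obs) = 13/280 / 139/1320 = 429/973
P(Z=1 | obs) = 68/1155 / 139/1320 = 544/973

P(Z = 1 | obs) = 544/973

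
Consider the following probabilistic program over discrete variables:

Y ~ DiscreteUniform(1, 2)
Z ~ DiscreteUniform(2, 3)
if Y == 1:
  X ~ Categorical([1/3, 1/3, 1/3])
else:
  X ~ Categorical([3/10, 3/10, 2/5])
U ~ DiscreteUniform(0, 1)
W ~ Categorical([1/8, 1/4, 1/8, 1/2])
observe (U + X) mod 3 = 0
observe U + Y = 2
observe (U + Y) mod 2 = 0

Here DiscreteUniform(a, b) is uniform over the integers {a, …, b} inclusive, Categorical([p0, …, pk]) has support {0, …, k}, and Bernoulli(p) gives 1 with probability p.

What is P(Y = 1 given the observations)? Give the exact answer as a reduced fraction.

P(Y = 1 | obs) = 10/19

Enumerate traces; 16 have nonzero weight after conditioning:
  (Y=1, Z=2, X=2, U=1, W=0) weight 1/192
  (Y=1, Z=2, X=2, U=1, W=1) weight 1/96
  (Y=1, Z=2, X=2, U=1, W=2) weight 1/192
  (Y=1, Z=2, X=2, U=1, W=3) weight 1/48
  (Y=1, Z=3, X=2, U=1, W=0) weight 1/192
  (Y=1, Z=3, X=2, U=1, W=1) weight 1/96
  (Y=1, Z=3, X=2, U=1, W=2) weight 1/192
  (Y=1, Z=3, X=2, U=1, W=3) weight 1/48
  (Y=2, Z=2, X=0, U=0, W=0) weight 3/640
  … 7 more
Group by Y:
  weight(Y=1) = 1/12
  weight(Y=2) = 3/40
Total weight = 1/12 + 3/40 = 19/120
P(Y=1 | obs) = 1/12 / 19/120 = 10/19
P(Y=2 | obs) = 3/40 / 19/120 = 9/19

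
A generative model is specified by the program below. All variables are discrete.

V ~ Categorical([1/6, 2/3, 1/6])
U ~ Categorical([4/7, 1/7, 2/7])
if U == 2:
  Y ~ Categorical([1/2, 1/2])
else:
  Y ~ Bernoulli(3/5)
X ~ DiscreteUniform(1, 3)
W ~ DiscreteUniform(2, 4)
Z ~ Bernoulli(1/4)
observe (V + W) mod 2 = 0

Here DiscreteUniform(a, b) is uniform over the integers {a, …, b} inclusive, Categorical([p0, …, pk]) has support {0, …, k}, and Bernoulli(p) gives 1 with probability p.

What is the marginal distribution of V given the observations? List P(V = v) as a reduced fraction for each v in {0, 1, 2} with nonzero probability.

Enumerate traces; 180 have nonzero weight after conditioning:
  (V=0, U=0, Y=0, X=1, W=2, Z=0) weight 1/315
  (V=0, U=0, Y=0, X=1, W=2, Z=1) weight 1/945
  (V=0, U=0, Y=0, X=1, W=4, Z=0) weight 1/315
  (V=0, U=0, Y=0, X=1, W=4, Z=1) weight 1/945
  (V=0, U=0, Y=0, X=2, W=2, Z=0) weight 1/315
  (V=0, U=0, Y=0, X=2, W=2, Z=1) weight 1/945
  (V=0, U=0, Y=0, X=2, W=4, Z=0) weight 1/315
  (V=0, U=0, Y=0, X=2, W=4, Z=1) weight 1/945
  (V=1, U=0, Y=0, X=1, W=3, Z=0) weight 4/315
  (V=2, U=0, Y=0, X=1, W=2, Z=0) weight 1/315
  … 170 more
Group by V:
  weight(V=0) = 1/9
  weight(V=1) = 2/9
  weight(V=2) = 1/9
Total weight = 1/9 + 2/9 + 1/9 = 4/9
P(V=0 | obs) = 1/9 / 4/9 = 1/4
P(V=1 | obs) = 2/9 / 4/9 = 1/2
P(V=2 | obs) = 1/9 / 4/9 = 1/4

P(V=0) = 1/4, P(V=1) = 1/2, P(V=2) = 1/4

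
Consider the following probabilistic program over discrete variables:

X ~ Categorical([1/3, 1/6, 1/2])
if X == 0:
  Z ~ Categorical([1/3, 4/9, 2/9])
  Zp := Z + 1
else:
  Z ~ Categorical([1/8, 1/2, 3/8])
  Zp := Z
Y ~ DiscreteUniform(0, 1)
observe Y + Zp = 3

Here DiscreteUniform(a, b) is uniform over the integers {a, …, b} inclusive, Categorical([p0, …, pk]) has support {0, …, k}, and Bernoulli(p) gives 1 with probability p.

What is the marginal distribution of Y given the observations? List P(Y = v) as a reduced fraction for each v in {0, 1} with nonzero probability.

P(Y=0) = 8/51, P(Y=1) = 43/51

Enumerate traces; 4 have nonzero weight after conditioning:
  (X=0, Z=1, Y=1) weight 2/27
  (X=0, Z=2, Y=0) weight 1/27
  (X=1, Z=2, Y=1) weight 1/32
  (X=2, Z=2, Y=1) weight 3/32
Group by Y:
  weight(Y=0) = 1/27
  weight(Y=1) = 43/216
Total weight = 1/27 + 43/216 = 17/72
P(Y=0 | obs) = 1/27 / 17/72 = 8/51
P(Y=1 | obs) = 43/216 / 17/72 = 43/51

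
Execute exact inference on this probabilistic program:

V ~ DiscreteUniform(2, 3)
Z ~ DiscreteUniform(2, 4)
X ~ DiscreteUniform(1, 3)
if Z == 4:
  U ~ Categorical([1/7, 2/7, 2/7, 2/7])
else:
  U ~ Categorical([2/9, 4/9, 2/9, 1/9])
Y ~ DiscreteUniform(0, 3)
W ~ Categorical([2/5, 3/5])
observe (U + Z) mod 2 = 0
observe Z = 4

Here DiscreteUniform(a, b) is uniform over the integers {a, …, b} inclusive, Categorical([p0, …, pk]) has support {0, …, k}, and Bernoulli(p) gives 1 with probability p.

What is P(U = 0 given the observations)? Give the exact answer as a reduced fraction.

Enumerate traces; 96 have nonzero weight after conditioning:
  (V=2, Z=4, X=1, U=0, Y=0, W=0) weight 1/1260
  (V=2, Z=4, X=1, U=0, Y=0, W=1) weight 1/840
  (V=2, Z=4, X=1, U=0, Y=1, W=0) weight 1/1260
  (V=2, Z=4, X=1, U=0, Y=1, W=1) weight 1/840
  (V=2, Z=4, X=1, U=0, Y=2, W=0) weight 1/1260
  (V=2, Z=4, X=1, U=0, Y=2, W=1) weight 1/840
  (V=2, Z=4, X=1, U=0, Y=3, W=0) weight 1/1260
  (V=2, Z=4, X=1, U=0, Y=3, W=1) weight 1/840
  (V=2, Z=4, X=1, U=2, Y=0, W=0) weight 1/630
  … 87 more
Group by U:
  weight(U=0) = 1/21
  weight(U=2) = 2/21
Total weight = 1/21 + 2/21 = 1/7
P(U=0 | obs) = 1/21 / 1/7 = 1/3
P(U=2 | obs) = 2/21 / 1/7 = 2/3

P(U = 0 | obs) = 1/3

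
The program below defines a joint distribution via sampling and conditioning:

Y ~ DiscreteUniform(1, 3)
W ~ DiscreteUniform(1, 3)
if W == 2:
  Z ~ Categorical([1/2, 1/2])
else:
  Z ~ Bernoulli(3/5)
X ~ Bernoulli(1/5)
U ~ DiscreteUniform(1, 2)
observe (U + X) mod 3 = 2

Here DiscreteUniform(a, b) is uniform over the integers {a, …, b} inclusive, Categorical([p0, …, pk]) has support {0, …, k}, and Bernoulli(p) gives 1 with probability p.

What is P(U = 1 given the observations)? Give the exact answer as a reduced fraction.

P(U = 1 | obs) = 1/5

Enumerate traces; 36 have nonzero weight after conditioning:
  (Y=1, W=1, Z=0, X=0, U=2) weight 4/225
  (Y=1, W=1, Z=0, X=1, U=1) weight 1/225
  (Y=1, W=1, Z=1, X=0, U=2) weight 2/75
  (Y=1, W=1, Z=1, X=1, U=1) weight 1/150
  (Y=1, W=2, Z=0, X=0, U=2) weight 1/45
  (Y=1, W=2, Z=0, X=1, U=1) weight 1/180
  (Y=1, W=2, Z=1, X=0, U=2) weight 1/45
  (Y=1, W=2, Z=1, X=1, U=1) weight 1/180
  … 28 more
Group by U:
  weight(U=1) = 1/10
  weight(U=2) = 2/5
Total weight = 1/10 + 2/5 = 1/2
P(U=1 | obs) = 1/10 / 1/2 = 1/5
P(U=2 | obs) = 2/5 / 1/2 = 4/5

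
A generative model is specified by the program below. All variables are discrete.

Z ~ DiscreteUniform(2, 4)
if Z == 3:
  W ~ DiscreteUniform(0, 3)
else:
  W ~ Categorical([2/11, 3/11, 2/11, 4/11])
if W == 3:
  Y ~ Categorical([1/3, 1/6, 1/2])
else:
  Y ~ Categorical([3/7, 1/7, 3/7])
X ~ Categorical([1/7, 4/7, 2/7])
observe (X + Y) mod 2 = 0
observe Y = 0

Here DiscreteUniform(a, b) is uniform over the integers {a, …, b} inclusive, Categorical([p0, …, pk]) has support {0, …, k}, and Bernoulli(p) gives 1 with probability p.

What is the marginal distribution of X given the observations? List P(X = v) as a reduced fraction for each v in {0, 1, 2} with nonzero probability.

P(X=0) = 1/3, P(X=2) = 2/3

Enumerate traces; 24 have nonzero weight after conditioning:
  (Z=2, W=0, Y=0, X=0) weight 2/539
  (Z=2, W=0, Y=0, X=2) weight 4/539
  (Z=2, W=1, Y=0, X=0) weight 3/539
  (Z=2, W=1, Y=0, X=2) weight 6/539
  (Z=2, W=2, Y=0, X=0) weight 2/539
  (Z=2, W=2, Y=0, X=2) weight 4/539
  (Z=2, W=3, Y=0, X=0) weight 4/693
  (Z=2, W=3, Y=0, X=2) weight 8/693
  … 16 more
Group by X:
  weight(X=0) = 551/9702
  weight(X=2) = 551/4851
Total weight = 551/9702 + 551/4851 = 551/3234
P(X=0 | obs) = 551/9702 / 551/3234 = 1/3
P(X=2 | obs) = 551/4851 / 551/3234 = 2/3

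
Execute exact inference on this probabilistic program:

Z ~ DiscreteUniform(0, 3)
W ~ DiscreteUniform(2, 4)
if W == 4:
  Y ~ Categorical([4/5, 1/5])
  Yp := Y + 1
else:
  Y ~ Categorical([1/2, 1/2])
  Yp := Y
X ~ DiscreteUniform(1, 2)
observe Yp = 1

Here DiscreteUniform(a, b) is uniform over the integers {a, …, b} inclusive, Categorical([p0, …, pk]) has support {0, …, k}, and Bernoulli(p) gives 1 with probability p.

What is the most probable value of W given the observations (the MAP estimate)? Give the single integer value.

Enumerate traces; 24 have nonzero weight after conditioning:
  (Z=0, W=2, Y=1, X=1) weight 1/48
  (Z=0, W=2, Y=1, X=2) weight 1/48
  (Z=0, W=3, Y=1, X=1) weight 1/48
  (Z=0, W=3, Y=1, X=2) weight 1/48
  (Z=0, W=4, Y=0, X=1) weight 1/30
  (Z=0, W=4, Y=0, X=2) weight 1/30
  (Z=1, W=2, Y=1, X=1) weight 1/48
  (Z=1, W=2, Y=1, X=2) weight 1/48
  … 16 more
Group by W:
  weight(W=2) = 1/6
  weight(W=3) = 1/6
  weight(W=4) = 4/15
Total weight = 1/6 + 1/6 + 4/15 = 3/5
P(W=2 | obs) = 1/6 / 3/5 = 5/18
P(W=3 | obs) = 1/6 / 3/5 = 5/18
P(W=4 | obs) = 4/15 / 3/5 = 4/9
argmax = 4

argmax_v P(W = v | obs) = 4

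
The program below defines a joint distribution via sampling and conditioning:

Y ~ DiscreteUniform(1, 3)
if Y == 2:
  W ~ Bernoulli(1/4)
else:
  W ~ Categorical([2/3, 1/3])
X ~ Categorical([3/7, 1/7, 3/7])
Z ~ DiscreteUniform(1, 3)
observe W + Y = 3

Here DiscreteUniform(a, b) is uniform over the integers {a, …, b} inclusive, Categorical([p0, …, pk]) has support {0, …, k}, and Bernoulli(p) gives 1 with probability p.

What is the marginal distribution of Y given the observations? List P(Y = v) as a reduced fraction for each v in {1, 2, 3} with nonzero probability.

P(Y=2) = 3/11, P(Y=3) = 8/11

Enumerate traces; 18 have nonzero weight after conditioning:
  (Y=2, W=1, X=0, Z=1) weight 1/84
  (Y=2, W=1, X=0, Z=2) weight 1/84
  (Y=2, W=1, X=0, Z=3) weight 1/84
  (Y=2, W=1, X=1, Z=1) weight 1/252
  (Y=2, W=1, X=1, Z=2) weight 1/252
  (Y=2, W=1, X=1, Z=3) weight 1/252
  (Y=2, W=1, X=2, Z=1) weight 1/84
  (Y=2, W=1, X=2, Z=2) weight 1/84
  (Y=3, W=0, X=0, Z=1) weight 2/63
  … 9 more
Group by Y:
  weight(Y=2) = 1/12
  weight(Y=3) = 2/9
Total weight = 1/12 + 2/9 = 11/36
P(Y=2 | obs) = 1/12 / 11/36 = 3/11
P(Y=3 | obs) = 2/9 / 11/36 = 8/11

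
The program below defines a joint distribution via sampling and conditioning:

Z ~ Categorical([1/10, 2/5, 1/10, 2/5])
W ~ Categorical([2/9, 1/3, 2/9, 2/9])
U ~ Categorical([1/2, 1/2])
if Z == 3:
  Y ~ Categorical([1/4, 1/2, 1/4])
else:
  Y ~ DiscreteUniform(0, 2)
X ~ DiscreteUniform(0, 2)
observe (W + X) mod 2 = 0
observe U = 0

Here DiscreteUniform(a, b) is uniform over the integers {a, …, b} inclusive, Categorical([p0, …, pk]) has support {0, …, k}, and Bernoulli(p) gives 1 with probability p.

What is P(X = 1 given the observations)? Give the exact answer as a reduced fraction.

P(X = 1 | obs) = 5/13

Enumerate traces; 72 have nonzero weight after conditioning:
  (Z=0, W=0, U=0, Y=0, X=0) weight 1/810
  (Z=0, W=0, U=0, Y=0, X=2) weight 1/810
  (Z=0, W=0, U=0, Y=1, X=0) weight 1/810
  (Z=0, W=0, U=0, Y=1, X=2) weight 1/810
  (Z=0, W=0, U=0, Y=2, X=0) weight 1/810
  (Z=0, W=0, U=0, Y=2, X=2) weight 1/810
  (Z=0, W=1, U=0, Y=0, X=1) weight 1/540
  (Z=0, W=1, U=0, Y=1, X=1) weight 1/540
  … 64 more
Group by X:
  weight(X=0) = 2/27
  weight(X=1) = 5/54
  weight(X=2) = 2/27
Total weight = 2/27 + 5/54 + 2/27 = 13/54
P(X=0 | obs) = 2/27 / 13/54 = 4/13
P(X=1 | obs) = 5/54 / 13/54 = 5/13
P(X=2 | obs) = 2/27 / 13/54 = 4/13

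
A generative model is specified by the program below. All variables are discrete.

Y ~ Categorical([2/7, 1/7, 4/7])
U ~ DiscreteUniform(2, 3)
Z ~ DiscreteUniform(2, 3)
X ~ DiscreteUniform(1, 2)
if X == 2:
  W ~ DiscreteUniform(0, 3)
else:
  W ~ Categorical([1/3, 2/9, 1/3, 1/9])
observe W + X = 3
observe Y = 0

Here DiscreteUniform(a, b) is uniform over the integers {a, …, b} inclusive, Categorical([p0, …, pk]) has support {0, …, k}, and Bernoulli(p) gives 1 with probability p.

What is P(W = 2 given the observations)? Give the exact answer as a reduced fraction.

P(W = 2 | obs) = 4/7

Enumerate traces; 8 have nonzero weight after conditioning:
  (Y=0, U=2, Z=2, X=1, W=2) weight 1/84
  (Y=0, U=2, Z=2, X=2, W=1) weight 1/112
  (Y=0, U=2, Z=3, X=1, W=2) weight 1/84
  (Y=0, U=2, Z=3, X=2, W=1) weight 1/112
  (Y=0, U=3, Z=2, X=1, W=2) weight 1/84
  (Y=0, U=3, Z=2, X=2, W=1) weight 1/112
  (Y=0, U=3, Z=3, X=1, W=2) weight 1/84
  (Y=0, U=3, Z=3, X=2, W=1) weight 1/112
Group by W:
  weight(W=1) = 1/28
  weight(W=2) = 1/21
Total weight = 1/28 + 1/21 = 1/12
P(W=1 | obs) = 1/28 / 1/12 = 3/7
P(W=2 | obs) = 1/21 / 1/12 = 4/7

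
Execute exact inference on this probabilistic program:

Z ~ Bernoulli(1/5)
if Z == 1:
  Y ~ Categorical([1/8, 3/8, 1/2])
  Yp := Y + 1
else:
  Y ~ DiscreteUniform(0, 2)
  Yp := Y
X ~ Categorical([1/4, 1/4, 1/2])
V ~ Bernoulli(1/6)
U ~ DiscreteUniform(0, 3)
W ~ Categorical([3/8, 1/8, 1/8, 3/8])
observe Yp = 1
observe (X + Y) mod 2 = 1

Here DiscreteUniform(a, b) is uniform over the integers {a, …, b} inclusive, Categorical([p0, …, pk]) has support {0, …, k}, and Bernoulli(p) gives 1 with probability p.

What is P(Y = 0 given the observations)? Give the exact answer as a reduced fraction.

Enumerate traces; 96 have nonzero weight after conditioning:
  (Z=0, Y=1, X=0, V=0, U=0, W=0) weight 1/192
  (Z=0, Y=1, X=0, V=0, U=0, W=1) weight 1/576
  (Z=0, Y=1, X=0, V=0, U=0, W=2) weight 1/576
  (Z=0, Y=1, X=0, V=0, U=0, W=3) weight 1/192
  (Z=0, Y=1, X=0, V=0, U=1, W=0) weight 1/192
  (Z=0, Y=1, X=0, V=0, U=1, W=1) weight 1/576
  (Z=0, Y=1, X=0, V=0, U=1, W=2) weight 1/576
  (Z=0, Y=1, X=0, V=0, U=1, W=3) weight 1/192
  (Z=1, Y=0, X=1, V=0, U=0, W=0) weight 1/2048
  … 87 more
Group by Y:
  weight(Y=0) = 1/160
  weight(Y=1) = 1/5
Total weight = 1/160 + 1/5 = 33/160
P(Y=0 | obs) = 1/160 / 33/160 = 1/33
P(Y=1 | obs) = 1/5 / 33/160 = 32/33

P(Y = 0 | obs) = 1/33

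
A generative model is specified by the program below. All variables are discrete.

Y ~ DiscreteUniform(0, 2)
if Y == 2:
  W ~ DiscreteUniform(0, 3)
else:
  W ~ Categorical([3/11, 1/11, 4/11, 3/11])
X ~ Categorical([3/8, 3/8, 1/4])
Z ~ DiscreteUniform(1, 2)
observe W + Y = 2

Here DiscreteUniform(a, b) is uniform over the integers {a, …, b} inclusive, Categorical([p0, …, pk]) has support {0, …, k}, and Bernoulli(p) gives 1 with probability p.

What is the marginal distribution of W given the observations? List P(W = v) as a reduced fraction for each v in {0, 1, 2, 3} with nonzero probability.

P(W=0) = 11/31, P(W=1) = 4/31, P(W=2) = 16/31

Enumerate traces; 18 have nonzero weight after conditioning:
  (Y=0, W=2, X=0, Z=1) weight 1/44
  (Y=0, W=2, X=0, Z=2) weight 1/44
  (Y=0, W=2, X=1, Z=1) weight 1/44
  (Y=0, W=2, X=1, Z=2) weight 1/44
  (Y=0, W=2, X=2, Z=1) weight 1/66
  (Y=0, W=2, X=2, Z=2) weight 1/66
  (Y=1, W=1, X=0, Z=1) weight 1/176
  (Y=1, W=1, X=0, Z=2) weight 1/176
  (Y=2, W=0, X=0, Z=1) weight 1/64
  … 9 more
Group by W:
  weight(W=0) = 1/12
  weight(W=1) = 1/33
  weight(W=2) = 4/33
Total weight = 1/12 + 1/33 + 4/33 = 31/132
P(W=0 | obs) = 1/12 / 31/132 = 11/31
P(W=1 | obs) = 1/33 / 31/132 = 4/31
P(W=2 | obs) = 4/33 / 31/132 = 16/31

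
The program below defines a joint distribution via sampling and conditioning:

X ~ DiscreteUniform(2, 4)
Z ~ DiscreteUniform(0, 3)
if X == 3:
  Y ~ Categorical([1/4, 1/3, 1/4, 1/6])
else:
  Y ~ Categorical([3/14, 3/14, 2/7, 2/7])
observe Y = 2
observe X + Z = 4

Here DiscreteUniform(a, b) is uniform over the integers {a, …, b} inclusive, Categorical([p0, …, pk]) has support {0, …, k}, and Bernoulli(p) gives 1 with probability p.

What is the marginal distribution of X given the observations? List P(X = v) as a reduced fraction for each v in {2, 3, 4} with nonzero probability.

P(X=2) = 8/23, P(X=3) = 7/23, P(X=4) = 8/23

Enumerate traces; 3 have nonzero weight after conditioning:
  (X=2, Z=2, Y=2) weight 1/42
  (X=3, Z=1, Y=2) weight 1/48
  (X=4, Z=0, Y=2) weight 1/42
Group by X:
  weight(X=2) = 1/42
  weight(X=3) = 1/48
  weight(X=4) = 1/42
Total weight = 1/42 + 1/48 + 1/42 = 23/336
P(X=2 | obs) = 1/42 / 23/336 = 8/23
P(X=3 | obs) = 1/48 / 23/336 = 7/23
P(X=4 | obs) = 1/42 / 23/336 = 8/23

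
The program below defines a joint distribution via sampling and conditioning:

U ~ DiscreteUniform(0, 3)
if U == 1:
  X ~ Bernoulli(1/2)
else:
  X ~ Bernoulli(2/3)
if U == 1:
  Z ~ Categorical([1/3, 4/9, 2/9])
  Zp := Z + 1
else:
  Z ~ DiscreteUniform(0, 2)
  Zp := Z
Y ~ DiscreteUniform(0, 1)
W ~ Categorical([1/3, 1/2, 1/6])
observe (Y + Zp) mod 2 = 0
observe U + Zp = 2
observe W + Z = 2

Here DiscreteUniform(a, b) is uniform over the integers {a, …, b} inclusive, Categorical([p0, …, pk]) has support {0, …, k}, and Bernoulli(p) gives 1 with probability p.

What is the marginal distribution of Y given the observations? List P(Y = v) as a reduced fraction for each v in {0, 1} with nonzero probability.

P(Y=0) = 3/4, P(Y=1) = 1/4

Enumerate traces; 6 have nonzero weight after conditioning:
  (U=0, X=0, Z=2, Y=0, W=0) weight 1/216
  (U=0, X=1, Z=2, Y=0, W=0) weight 1/108
  (U=1, X=0, Z=0, Y=1, W=2) weight 1/288
  (U=1, X=1, Z=0, Y=1, W=2) weight 1/288
  (U=2, X=0, Z=0, Y=0, W=2) weight 1/432
  (U=2, X=1, Z=0, Y=0, W=2) weight 1/216
Group by Y:
  weight(Y=0) = 1/48
  weight(Y=1) = 1/144
Total weight = 1/48 + 1/144 = 1/36
P(Y=0 | obs) = 1/48 / 1/36 = 3/4
P(Y=1 | obs) = 1/144 / 1/36 = 1/4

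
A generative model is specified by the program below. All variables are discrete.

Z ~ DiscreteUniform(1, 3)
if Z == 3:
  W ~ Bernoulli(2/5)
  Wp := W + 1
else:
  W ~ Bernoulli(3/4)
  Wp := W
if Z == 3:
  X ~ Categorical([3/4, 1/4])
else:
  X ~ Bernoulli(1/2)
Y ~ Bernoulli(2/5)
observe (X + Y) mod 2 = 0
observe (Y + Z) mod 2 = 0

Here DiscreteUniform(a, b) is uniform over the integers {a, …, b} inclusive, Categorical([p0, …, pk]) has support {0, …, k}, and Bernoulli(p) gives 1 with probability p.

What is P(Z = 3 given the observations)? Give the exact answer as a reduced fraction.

Enumerate traces; 6 have nonzero weight after conditioning:
  (Z=1, W=0, X=1, Y=1) weight 1/60
  (Z=1, W=1, X=1, Y=1) weight 1/20
  (Z=2, W=0, X=0, Y=0) weight 1/40
  (Z=2, W=1, X=0, Y=0) weight 3/40
  (Z=3, W=0, X=1, Y=1) weight 1/50
  (Z=3, W=1, X=1, Y=1) weight 1/75
Group by Z:
  weight(Z=1) = 1/15
  weight(Z=2) = 1/10
  weight(Z=3) = 1/30
Total weight = 1/15 + 1/10 + 1/30 = 1/5
P(Z=1 | obs) = 1/15 / 1/5 = 1/3
P(Z=2 | obs) = 1/10 / 1/5 = 1/2
P(Z=3 | obs) = 1/30 / 1/5 = 1/6

P(Z = 3 | obs) = 1/6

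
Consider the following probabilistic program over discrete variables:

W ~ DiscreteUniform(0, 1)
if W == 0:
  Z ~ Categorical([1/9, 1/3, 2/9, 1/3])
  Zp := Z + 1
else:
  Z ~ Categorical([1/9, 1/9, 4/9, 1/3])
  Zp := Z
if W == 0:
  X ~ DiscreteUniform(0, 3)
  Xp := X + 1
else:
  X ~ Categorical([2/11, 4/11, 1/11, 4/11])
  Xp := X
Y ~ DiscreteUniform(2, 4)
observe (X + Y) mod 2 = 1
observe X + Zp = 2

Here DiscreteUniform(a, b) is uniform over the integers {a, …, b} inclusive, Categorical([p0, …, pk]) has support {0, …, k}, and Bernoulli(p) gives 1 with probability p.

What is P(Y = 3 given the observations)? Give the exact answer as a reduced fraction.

P(Y = 3 | obs) = 23/41

Enumerate traces; 7 have nonzero weight after conditioning:
  (W=0, Z=0, X=1, Y=2) weight 1/216
  (W=0, Z=0, X=1, Y=4) weight 1/216
  (W=0, Z=1, X=0, Y=3) weight 1/72
  (W=1, Z=0, X=2, Y=3) weight 1/594
  (W=1, Z=1, X=1, Y=2) weight 2/297
  (W=1, Z=1, X=1, Y=4) weight 2/297
  (W=1, Z=2, X=0, Y=3) weight 4/297
Group by Y:
  weight(Y=2) = 1/88
  weight(Y=3) = 23/792
  weight(Y=4) = 1/88
Total weight = 1/88 + 23/792 + 1/88 = 41/792
P(Y=2 | obs) = 1/88 / 41/792 = 9/41
P(Y=3 | obs) = 23/792 / 41/792 = 23/41
P(Y=4 | obs) = 1/88 / 41/792 = 9/41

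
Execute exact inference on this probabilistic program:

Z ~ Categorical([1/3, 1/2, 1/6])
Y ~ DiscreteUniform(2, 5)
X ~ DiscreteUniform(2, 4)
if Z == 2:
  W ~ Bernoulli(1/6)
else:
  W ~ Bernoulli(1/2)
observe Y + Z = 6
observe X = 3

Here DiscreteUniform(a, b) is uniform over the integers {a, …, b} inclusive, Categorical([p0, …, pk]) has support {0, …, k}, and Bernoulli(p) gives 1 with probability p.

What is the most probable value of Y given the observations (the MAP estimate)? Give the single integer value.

Enumerate traces; 4 have nonzero weight after conditioning:
  (Z=1, Y=5, X=3, W=0) weight 1/48
  (Z=1, Y=5, X=3, W=1) weight 1/48
  (Z=2, Y=4, X=3, W=0) weight 5/432
  (Z=2, Y=4, X=3, W=1) weight 1/432
Group by Y:
  weight(Y=4) = 1/72
  weight(Y=5) = 1/24
Total weight = 1/72 + 1/24 = 1/18
P(Y=4 | obs) = 1/72 / 1/18 = 1/4
P(Y=5 | obs) = 1/24 / 1/18 = 3/4
argmax = 5

argmax_v P(Y = v | obs) = 5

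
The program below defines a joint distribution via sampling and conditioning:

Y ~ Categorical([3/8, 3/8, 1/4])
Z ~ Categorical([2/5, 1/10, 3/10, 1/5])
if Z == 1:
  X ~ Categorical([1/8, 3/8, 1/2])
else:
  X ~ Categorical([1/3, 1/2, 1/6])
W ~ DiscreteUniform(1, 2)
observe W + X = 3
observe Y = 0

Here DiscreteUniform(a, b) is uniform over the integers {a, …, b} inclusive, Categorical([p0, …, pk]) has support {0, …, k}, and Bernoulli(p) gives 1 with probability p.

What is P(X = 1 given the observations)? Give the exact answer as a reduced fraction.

Enumerate traces; 8 have nonzero weight after conditioning:
  (Y=0, Z=0, X=1, W=2) weight 3/80
  (Y=0, Z=0, X=2, W=1) weight 1/80
  (Y=0, Z=1, X=1, W=2) weight 9/1280
  (Y=0, Z=1, X=2, W=1) weight 3/320
  (Y=0, Z=2, X=1, W=2) weight 9/320
  (Y=0, Z=2, X=2, W=1) weight 3/320
  (Y=0, Z=3, X=1, W=2) weight 3/160
  (Y=0, Z=3, X=2, W=1) weight 1/160
Group by X:
  weight(X=1) = 117/1280
  weight(X=2) = 3/80
Total weight = 117/1280 + 3/80 = 33/256
P(X=1 | obs) = 117/1280 / 33/256 = 39/55
P(X=2 | obs) = 3/80 / 33/256 = 16/55

P(X = 1 | obs) = 39/55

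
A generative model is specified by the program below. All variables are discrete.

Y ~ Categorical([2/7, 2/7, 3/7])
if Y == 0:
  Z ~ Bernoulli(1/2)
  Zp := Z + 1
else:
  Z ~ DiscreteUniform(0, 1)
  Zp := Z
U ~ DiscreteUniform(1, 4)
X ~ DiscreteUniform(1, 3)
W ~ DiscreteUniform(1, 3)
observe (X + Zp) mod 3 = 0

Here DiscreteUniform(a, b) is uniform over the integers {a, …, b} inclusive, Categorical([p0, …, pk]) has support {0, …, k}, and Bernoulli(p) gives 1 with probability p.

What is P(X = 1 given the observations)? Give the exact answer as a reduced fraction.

P(X = 1 | obs) = 1/7

Enumerate traces; 72 have nonzero weight after conditioning:
  (Y=0, Z=0, U=1, X=2, W=1) weight 1/252
  (Y=0, Z=0, U=1, X=2, W=2) weight 1/252
  (Y=0, Z=0, U=1, X=2, W=3) weight 1/252
  (Y=0, Z=0, U=2, X=2, W=1) weight 1/252
  (Y=0, Z=0, U=2, X=2, W=2) weight 1/252
  (Y=0, Z=0, U=2, X=2, W=3) weight 1/252
  (Y=0, Z=0, U=3, X=2, W=1) weight 1/252
  (Y=0, Z=0, U=3, X=2, W=2) weight 1/252
  (Y=0, Z=1, U=1, X=1, W=1) weight 1/252
  (Y=1, Z=0, U=1, X=3, W=1) weight 1/252
  … 62 more
Group by X:
  weight(X=1) = 1/21
  weight(X=2) = 1/6
  weight(X=3) = 5/42
Total weight = 1/21 + 1/6 + 5/42 = 1/3
P(X=1 | obs) = 1/21 / 1/3 = 1/7
P(X=2 | obs) = 1/6 / 1/3 = 1/2
P(X=3 | obs) = 5/42 / 1/3 = 5/14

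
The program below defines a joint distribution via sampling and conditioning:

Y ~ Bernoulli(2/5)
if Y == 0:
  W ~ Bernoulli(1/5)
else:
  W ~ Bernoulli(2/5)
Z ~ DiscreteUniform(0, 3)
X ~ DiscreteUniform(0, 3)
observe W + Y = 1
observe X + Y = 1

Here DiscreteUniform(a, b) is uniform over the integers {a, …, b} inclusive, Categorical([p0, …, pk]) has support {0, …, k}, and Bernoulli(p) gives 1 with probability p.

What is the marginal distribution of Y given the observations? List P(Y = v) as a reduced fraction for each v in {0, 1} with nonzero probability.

P(Y=0) = 1/3, P(Y=1) = 2/3

Enumerate traces; 8 have nonzero weight after conditioning:
  (Y=0, W=1, Z=0, X=1) weight 3/400
  (Y=0, W=1, Z=1, X=1) weight 3/400
  (Y=0, W=1, Z=2, X=1) weight 3/400
  (Y=0, W=1, Z=3, X=1) weight 3/400
  (Y=1, W=0, Z=0, X=0) weight 3/200
  (Y=1, W=0, Z=1, X=0) weight 3/200
  (Y=1, W=0, Z=2, X=0) weight 3/200
  (Y=1, W=0, Z=3, X=0) weight 3/200
Group by Y:
  weight(Y=0) = 3/100
  weight(Y=1) = 3/50
Total weight = 3/100 + 3/50 = 9/100
P(Y=0 | obs) = 3/100 / 9/100 = 1/3
P(Y=1 | obs) = 3/50 / 9/100 = 2/3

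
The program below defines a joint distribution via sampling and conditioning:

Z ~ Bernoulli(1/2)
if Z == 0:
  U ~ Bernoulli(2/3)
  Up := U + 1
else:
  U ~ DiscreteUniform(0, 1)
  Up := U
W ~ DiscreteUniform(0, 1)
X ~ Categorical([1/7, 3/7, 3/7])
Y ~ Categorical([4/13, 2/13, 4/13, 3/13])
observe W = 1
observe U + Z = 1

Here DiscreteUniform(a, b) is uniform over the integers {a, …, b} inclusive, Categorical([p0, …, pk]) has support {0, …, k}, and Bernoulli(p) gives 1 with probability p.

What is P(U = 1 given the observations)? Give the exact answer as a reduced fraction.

P(U = 1 | obs) = 4/7

Enumerate traces; 24 have nonzero weight after conditioning:
  (Z=0, U=1, W=1, X=0, Y=0) weight 2/273
  (Z=0, U=1, W=1, X=0, Y=1) weight 1/273
  (Z=0, U=1, W=1, X=0, Y=2) weight 2/273
  (Z=0, U=1, W=1, X=0, Y=3) weight 1/182
  (Z=0, U=1, W=1, X=1, Y=0) weight 2/91
  (Z=0, U=1, W=1, X=1, Y=1) weight 1/91
  (Z=0, U=1, W=1, X=1, Y=2) weight 2/91
  (Z=0, U=1, W=1, X=1, Y=3) weight 3/182
  (Z=1, U=0, W=1, X=0, Y=0) weight 1/182
  … 15 more
Group by U:
  weight(U=0) = 1/8
  weight(U=1) = 1/6
Total weight = 1/8 + 1/6 = 7/24
P(U=0 | obs) = 1/8 / 7/24 = 3/7
P(U=1 | obs) = 1/6 / 7/24 = 4/7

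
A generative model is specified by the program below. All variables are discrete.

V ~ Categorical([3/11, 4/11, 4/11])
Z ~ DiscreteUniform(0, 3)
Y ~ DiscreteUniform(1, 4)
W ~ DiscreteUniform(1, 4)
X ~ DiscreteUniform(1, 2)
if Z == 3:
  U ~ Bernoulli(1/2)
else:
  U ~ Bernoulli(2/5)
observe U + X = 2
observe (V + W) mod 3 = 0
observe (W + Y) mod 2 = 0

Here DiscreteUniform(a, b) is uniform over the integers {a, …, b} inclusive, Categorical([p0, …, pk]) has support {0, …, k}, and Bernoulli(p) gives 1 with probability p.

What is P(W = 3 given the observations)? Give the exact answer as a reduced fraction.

P(W = 3 | obs) = 1/5

Enumerate traces; 64 have nonzero weight after conditioning:
  (V=0, Z=0, Y=1, W=3, X=1, U=1) weight 3/3520
  (V=0, Z=0, Y=1, W=3, X=2, U=0) weight 9/7040
  (V=0, Z=0, Y=3, W=3, X=1, U=1) weight 3/3520
  (V=0, Z=0, Y=3, W=3, X=2, U=0) weight 9/7040
  (V=0, Z=1, Y=1, W=3, X=1, U=1) weight 3/3520
  (V=0, Z=1, Y=1, W=3, X=2, U=0) weight 9/7040
  (V=0, Z=1, Y=3, W=3, X=1, U=1) weight 3/3520
  (V=0, Z=1, Y=3, W=3, X=2, U=0) weight 9/7040
  (V=1, Z=0, Y=2, W=2, X=1, U=1) weight 1/880
  (V=2, Z=0, Y=1, W=1, X=1, U=1) weight 1/880
  … 54 more
Group by W:
  weight(W=1) = 1/44
  weight(W=2) = 1/44
  weight(W=3) = 3/176
  weight(W=4) = 1/44
Total weight = 1/44 + 1/44 + 3/176 + 1/44 = 15/176
P(W=1 | obs) = 1/44 / 15/176 = 4/15
P(W=2 | obs) = 1/44 / 15/176 = 4/15
P(W=3 | obs) = 3/176 / 15/176 = 1/5
P(W=4 | obs) = 1/44 / 15/176 = 4/15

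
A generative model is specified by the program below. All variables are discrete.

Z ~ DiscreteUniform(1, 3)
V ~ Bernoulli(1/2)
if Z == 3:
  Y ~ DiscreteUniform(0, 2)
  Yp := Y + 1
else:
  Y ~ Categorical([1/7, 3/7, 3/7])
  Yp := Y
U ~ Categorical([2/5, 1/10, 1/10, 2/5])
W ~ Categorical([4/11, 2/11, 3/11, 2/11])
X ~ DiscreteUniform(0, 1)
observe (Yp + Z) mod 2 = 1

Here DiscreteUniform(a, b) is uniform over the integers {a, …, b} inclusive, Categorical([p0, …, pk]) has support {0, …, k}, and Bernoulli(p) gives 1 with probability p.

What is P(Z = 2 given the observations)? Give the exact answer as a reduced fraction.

Enumerate traces; 256 have nonzero weight after conditioning:
  (Z=1, V=0, Y=0, U=0, W=0, X=0) weight 2/1155
  (Z=1, V=0, Y=0, U=0, W=0, X=1) weight 2/1155
  (Z=1, V=0, Y=0, U=0, W=1, X=0) weight 1/1155
  (Z=1, V=0, Y=0, U=0, W=1, X=1) weight 1/1155
  (Z=1, V=0, Y=0, U=0, W=2, X=0) weight 1/770
  (Z=1, V=0, Y=0, U=0, W=2, X=1) weight 1/770
  (Z=1, V=0, Y=0, U=0, W=3, X=0) weight 1/1155
  (Z=1, V=0, Y=0, U=0, W=3, X=1) weight 1/1155
  (Z=2, V=0, Y=1, U=0, W=0, X=0) weight 2/385
  (Z=3, V=0, Y=1, U=0, W=0, X=0) weight 2/495
  … 246 more
Group by Z:
  weight(Z=1) = 4/21
  weight(Z=2) = 1/7
  weight(Z=3) = 1/9
Total weight = 4/21 + 1/7 + 1/9 = 4/9
P(Z=1 | obs) = 4/21 / 4/9 = 3/7
P(Z=2 | obs) = 1/7 / 4/9 = 9/28
P(Z=3 | obs) = 1/9 / 4/9 = 1/4

P(Z = 2 | obs) = 9/28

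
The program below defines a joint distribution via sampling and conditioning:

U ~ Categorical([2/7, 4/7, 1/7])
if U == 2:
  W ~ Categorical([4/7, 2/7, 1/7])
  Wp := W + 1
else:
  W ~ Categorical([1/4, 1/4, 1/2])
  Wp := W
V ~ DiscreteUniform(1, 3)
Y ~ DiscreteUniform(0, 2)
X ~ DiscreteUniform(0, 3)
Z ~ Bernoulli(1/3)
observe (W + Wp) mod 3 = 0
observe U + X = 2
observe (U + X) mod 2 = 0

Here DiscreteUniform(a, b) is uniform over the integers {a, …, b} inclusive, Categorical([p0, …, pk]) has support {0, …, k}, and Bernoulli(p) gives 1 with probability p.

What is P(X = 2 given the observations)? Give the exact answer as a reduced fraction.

Enumerate traces; 54 have nonzero weight after conditioning:
  (U=0, W=0, V=1, Y=0, X=2, Z=0) weight 1/756
  (U=0, W=0, V=1, Y=0, X=2, Z=1) weight 1/1512
  (U=0, W=0, V=1, Y=1, X=2, Z=0) weight 1/756
  (U=0, W=0, V=1, Y=1, X=2, Z=1) weight 1/1512
  (U=0, W=0, V=1, Y=2, X=2, Z=0) weight 1/756
  (U=0, W=0, V=1, Y=2, X=2, Z=1) weight 1/1512
  (U=0, W=0, V=2, Y=0, X=2, Z=0) weight 1/756
  (U=0, W=0, V=2, Y=0, X=2, Z=1) weight 1/1512
  (U=1, W=0, V=1, Y=0, X=1, Z=0) weight 1/378
  (U=2, W=1, V=1, Y=0, X=0, Z=0) weight 1/1323
  … 44 more
Group by X:
  weight(X=0) = 1/98
  weight(X=1) = 1/28
  weight(X=2) = 1/56
Total weight = 1/98 + 1/28 + 1/56 = 25/392
P(X=0 | obs) = 1/98 / 25/392 = 4/25
P(X=1 | obs) = 1/28 / 25/392 = 14/25
P(X=2 | obs) = 1/56 / 25/392 = 7/25

P(X = 2 | obs) = 7/25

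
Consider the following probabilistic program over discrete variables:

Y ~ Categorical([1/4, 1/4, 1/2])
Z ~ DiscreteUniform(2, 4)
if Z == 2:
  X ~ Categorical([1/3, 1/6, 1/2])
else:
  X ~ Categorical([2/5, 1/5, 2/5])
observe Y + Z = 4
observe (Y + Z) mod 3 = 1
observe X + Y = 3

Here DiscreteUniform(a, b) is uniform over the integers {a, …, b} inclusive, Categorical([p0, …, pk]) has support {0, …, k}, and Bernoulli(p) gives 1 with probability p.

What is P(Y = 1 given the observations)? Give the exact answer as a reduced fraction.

P(Y = 1 | obs) = 6/11

Enumerate traces; 2 have nonzero weight after conditioning:
  (Y=1, Z=3, X=2) weight 1/30
  (Y=2, Z=2, X=1) weight 1/36
Group by Y:
  weight(Y=1) = 1/30
  weight(Y=2) = 1/36
Total weight = 1/30 + 1/36 = 11/180
P(Y=1 | obs) = 1/30 / 11/180 = 6/11
P(Y=2 | obs) = 1/36 / 11/180 = 5/11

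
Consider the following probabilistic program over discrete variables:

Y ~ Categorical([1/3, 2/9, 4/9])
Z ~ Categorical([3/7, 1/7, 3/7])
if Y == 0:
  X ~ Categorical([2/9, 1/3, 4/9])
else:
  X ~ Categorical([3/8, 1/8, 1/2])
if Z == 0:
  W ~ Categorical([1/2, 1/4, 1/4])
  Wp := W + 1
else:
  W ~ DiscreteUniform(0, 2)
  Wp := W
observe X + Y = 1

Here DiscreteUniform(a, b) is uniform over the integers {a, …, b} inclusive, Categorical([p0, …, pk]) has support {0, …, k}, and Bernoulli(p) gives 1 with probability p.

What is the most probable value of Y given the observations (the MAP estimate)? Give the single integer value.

argmax_v P(Y = v | obs) = 0

Enumerate traces; 18 have nonzero weight after conditioning:
  (Y=0, Z=0, X=1, W=0) weight 1/42
  (Y=0, Z=0, X=1, W=1) weight 1/84
  (Y=0, Z=0, X=1, W=2) weight 1/84
  (Y=0, Z=1, X=1, W=0) weight 1/189
  (Y=0, Z=1, X=1, W=1) weight 1/189
  (Y=0, Z=1, X=1, W=2) weight 1/189
  (Y=0, Z=2, X=1, W=0) weight 1/63
  (Y=0, Z=2, X=1, W=1) weight 1/63
  (Y=1, Z=0, X=0, W=0) weight 1/56
  … 9 more
Group by Y:
  weight(Y=0) = 1/9
  weight(Y=1) = 1/12
Total weight = 1/9 + 1/12 = 7/36
P(Y=0 | obs) = 1/9 / 7/36 = 4/7
P(Y=1 | obs) = 1/12 / 7/36 = 3/7
argmax = 0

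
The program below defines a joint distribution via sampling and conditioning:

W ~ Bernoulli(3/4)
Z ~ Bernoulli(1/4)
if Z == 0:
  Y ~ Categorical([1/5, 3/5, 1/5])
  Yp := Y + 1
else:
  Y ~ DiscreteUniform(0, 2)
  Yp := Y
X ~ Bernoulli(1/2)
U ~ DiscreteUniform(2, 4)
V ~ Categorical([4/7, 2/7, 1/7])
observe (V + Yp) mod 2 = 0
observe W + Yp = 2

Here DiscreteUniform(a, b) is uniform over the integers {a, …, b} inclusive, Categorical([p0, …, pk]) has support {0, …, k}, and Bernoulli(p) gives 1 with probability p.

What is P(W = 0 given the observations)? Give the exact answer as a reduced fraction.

Enumerate traces; 36 have nonzero weight after conditioning:
  (W=0, Z=0, Y=1, X=0, U=2, V=0) weight 3/280
  (W=0, Z=0, Y=1, X=0, U=2, V=2) weight 3/1120
  (W=0, Z=0, Y=1, X=0, U=3, V=0) weight 3/280
  (W=0, Z=0, Y=1, X=0, U=3, V=2) weight 3/1120
  (W=0, Z=0, Y=1, X=0, U=4, V=0) weight 3/280
  (W=0, Z=0, Y=1, X=0, U=4, V=2) weight 3/1120
  (W=0, Z=0, Y=1, X=1, U=2, V=0) weight 3/280
  (W=0, Z=0, Y=1, X=1, U=2, V=2) weight 3/1120
  (W=1, Z=0, Y=0, X=0, U=2, V=1) weight 3/560
  … 27 more
Group by W:
  weight(W=0) = 2/21
  weight(W=1) = 1/20
Total weight = 2/21 + 1/20 = 61/420
P(W=0 | obs) = 2/21 / 61/420 = 40/61
P(W=1 | obs) = 1/20 / 61/420 = 21/61

P(W = 0 | obs) = 40/61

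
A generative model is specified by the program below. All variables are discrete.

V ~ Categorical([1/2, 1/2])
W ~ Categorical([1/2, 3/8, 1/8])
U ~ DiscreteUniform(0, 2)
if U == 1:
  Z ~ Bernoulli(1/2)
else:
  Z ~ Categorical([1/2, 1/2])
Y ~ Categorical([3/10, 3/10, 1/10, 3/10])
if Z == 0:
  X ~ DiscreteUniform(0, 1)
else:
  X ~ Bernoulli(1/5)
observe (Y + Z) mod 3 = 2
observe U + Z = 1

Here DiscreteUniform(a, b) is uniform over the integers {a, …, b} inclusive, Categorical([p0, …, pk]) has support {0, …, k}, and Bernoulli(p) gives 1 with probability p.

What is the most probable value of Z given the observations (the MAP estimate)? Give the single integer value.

Enumerate traces; 24 have nonzero weight after conditioning:
  (V=0, W=0, U=0, Z=1, Y=1, X=0) weight 1/100
  (V=0, W=0, U=0, Z=1, Y=1, X=1) weight 1/400
  (V=0, W=0, U=1, Z=0, Y=2, X=0) weight 1/480
  (V=0, W=0, U=1, Z=0, Y=2, X=1) weight 1/480
  (V=0, W=1, U=0, Z=1, Y=1, X=0) weight 3/400
  (V=0, W=1, U=0, Z=1, Y=1, X=1) weight 3/1600
  (V=0, W=1, U=1, Z=0, Y=2, X=0) weight 1/640
  (V=0, W=1, U=1, Z=0, Y=2, X=1) weight 1/640
  … 16 more
Group by Z:
  weight(Z=0) = 1/60
  weight(Z=1) = 1/20
Total weight = 1/60 + 1/20 = 1/15
P(Z=0 | obs) = 1/60 / 1/15 = 1/4
P(Z=1 | obs) = 1/20 / 1/15 = 3/4
argmax = 1

argmax_v P(Z = v | obs) = 1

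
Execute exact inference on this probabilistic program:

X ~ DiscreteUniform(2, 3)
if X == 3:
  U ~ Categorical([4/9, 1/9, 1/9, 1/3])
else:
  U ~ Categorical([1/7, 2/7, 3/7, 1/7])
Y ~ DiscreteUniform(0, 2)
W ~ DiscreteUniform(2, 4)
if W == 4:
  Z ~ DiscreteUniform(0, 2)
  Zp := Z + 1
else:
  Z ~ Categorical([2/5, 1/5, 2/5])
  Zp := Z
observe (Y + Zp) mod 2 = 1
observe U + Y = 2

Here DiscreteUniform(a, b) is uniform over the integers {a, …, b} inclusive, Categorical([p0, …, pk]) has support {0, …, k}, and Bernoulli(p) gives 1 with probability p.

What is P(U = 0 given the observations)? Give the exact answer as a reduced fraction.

P(U = 0 | obs) = 592/1861

Enumerate traces; 26 have nonzero weight after conditioning:
  (X=2, U=0, Y=2, W=2, Z=1) weight 1/630
  (X=2, U=0, Y=2, W=3, Z=1) weight 1/630
  (X=2, U=0, Y=2, W=4, Z=0) weight 1/378
  (X=2, U=0, Y=2, W=4, Z=2) weight 1/378
  (X=2, U=1, Y=1, W=2, Z=0) weight 2/315
  (X=2, U=1, Y=1, W=2, Z=2) weight 2/315
  (X=2, U=1, Y=1, W=3, Z=0) weight 2/315
  (X=2, U=1, Y=1, W=3, Z=2) weight 2/315
  (X=2, U=2, Y=0, W=2, Z=1) weight 1/210
  … 17 more
Group by U:
  weight(U=0) = 296/8505
  weight(U=1) = 145/3402
  weight(U=2) = 272/8505
Total weight = 296/8505 + 145/3402 + 272/8505 = 1861/17010
P(U=0 | obs) = 296/8505 / 1861/17010 = 592/1861
P(U=1 | obs) = 145/3402 / 1861/17010 = 725/1861
P(U=2 | obs) = 272/8505 / 1861/17010 = 544/1861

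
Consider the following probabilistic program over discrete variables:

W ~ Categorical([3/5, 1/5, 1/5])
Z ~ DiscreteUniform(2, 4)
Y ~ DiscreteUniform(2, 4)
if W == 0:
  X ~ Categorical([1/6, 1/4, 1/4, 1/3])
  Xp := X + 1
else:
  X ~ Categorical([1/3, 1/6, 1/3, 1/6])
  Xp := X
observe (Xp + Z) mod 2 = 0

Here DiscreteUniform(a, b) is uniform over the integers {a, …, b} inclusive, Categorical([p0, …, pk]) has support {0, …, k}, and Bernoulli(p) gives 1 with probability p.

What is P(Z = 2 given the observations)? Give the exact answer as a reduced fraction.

Enumerate traces; 54 have nonzero weight after conditioning:
  (W=0, Z=2, Y=2, X=1) weight 1/60
  (W=0, Z=2, Y=2, X=3) weight 1/45
  (W=0, Z=2, Y=3, X=1) weight 1/60
  (W=0, Z=2, Y=3, X=3) weight 1/45
  (W=0, Z=2, Y=4, X=1) weight 1/60
  (W=0, Z=2, Y=4, X=3) weight 1/45
  (W=0, Z=3, Y=2, X=0) weight 1/90
  (W=0, Z=3, Y=2, X=2) weight 1/60
  (W=0, Z=4, Y=2, X=1) weight 1/60
  … 45 more
Group by Z:
  weight(Z=2) = 37/180
  weight(Z=3) = 23/180
  weight(Z=4) = 37/180
Total weight = 37/180 + 23/180 + 37/180 = 97/180
P(Z=2 | obs) = 37/180 / 97/180 = 37/97
P(Z=3 | obs) = 23/180 / 97/180 = 23/97
P(Z=4 | obs) = 37/180 / 97/180 = 37/97

P(Z = 2 | obs) = 37/97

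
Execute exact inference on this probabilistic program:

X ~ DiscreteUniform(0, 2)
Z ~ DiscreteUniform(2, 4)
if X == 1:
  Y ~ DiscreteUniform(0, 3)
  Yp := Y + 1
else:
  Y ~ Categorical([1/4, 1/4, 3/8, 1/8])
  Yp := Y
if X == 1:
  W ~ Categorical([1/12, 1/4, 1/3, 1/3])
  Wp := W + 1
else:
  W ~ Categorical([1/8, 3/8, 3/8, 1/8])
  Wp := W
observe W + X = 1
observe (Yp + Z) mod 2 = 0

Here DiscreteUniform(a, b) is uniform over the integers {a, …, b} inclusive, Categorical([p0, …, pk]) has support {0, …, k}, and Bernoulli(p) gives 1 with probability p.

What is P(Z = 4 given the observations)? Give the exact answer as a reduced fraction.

Enumerate traces; 12 have nonzero weight after conditioning:
  (X=0, Z=2, Y=0, W=1) weight 1/96
  (X=0, Z=2, Y=2, W=1) weight 1/64
  (X=0, Z=3, Y=1, W=1) weight 1/96
  (X=0, Z=3, Y=3, W=1) weight 1/192
  (X=0, Z=4, Y=0, W=1) weight 1/96
  (X=0, Z=4, Y=2, W=1) weight 1/64
  (X=1, Z=2, Y=1, W=0) weight 1/432
  (X=1, Z=2, Y=3, W=0) weight 1/432
  … 4 more
Group by Z:
  weight(Z=2) = 53/1728
  weight(Z=3) = 35/1728
  weight(Z=4) = 53/1728
Total weight = 53/1728 + 35/1728 + 53/1728 = 47/576
P(Z=2 | obs) = 53/1728 / 47/576 = 53/141
P(Z=3 | obs) = 35/1728 / 47/576 = 35/141
P(Z=4 | obs) = 53/1728 / 47/576 = 53/141

P(Z = 4 | obs) = 53/141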